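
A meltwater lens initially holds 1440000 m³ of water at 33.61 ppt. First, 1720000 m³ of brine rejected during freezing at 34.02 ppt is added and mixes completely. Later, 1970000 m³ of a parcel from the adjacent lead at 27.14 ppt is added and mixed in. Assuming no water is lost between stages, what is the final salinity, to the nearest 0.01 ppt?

31.26 ppt

Total salt / total volume:
Initial salt = 1,440,000×33.61 = 48,398,400
After stage 1: salt = 48,398,400 + 1,720,000×34.02 = 106,912,800; volume = 3,160,000 m³; S = 33.833 ppt
After stage 2: salt = 106,912,800 + 1,970,000×27.14 = 160,378,600; volume = 5,130,000 m³
S = 160,378,600 / 5,130,000 = 31.2629 ppt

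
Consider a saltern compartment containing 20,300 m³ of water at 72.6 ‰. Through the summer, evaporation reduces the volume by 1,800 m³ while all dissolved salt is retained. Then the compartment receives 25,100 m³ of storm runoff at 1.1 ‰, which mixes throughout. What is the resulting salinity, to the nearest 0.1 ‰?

34.4 ‰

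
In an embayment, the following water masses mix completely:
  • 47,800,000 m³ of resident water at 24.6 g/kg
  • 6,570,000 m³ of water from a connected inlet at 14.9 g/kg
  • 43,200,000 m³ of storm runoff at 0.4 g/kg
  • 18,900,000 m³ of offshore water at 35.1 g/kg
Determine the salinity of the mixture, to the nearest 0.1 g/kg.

Mass of salt is conserved:
salt = 47,800,000×24.6 + 6,570,000×14.9 + 43,200,000×0.4 + 18,900,000×35.1 = 1,175,880,000 + 97,893,000 + 17,280,000 + 663,390,000 = 1,954,443,000
volume = 47,800,000 + 6,570,000 + 43,200,000 + 18,900,000 = 116,470,000 m³
S = 1,954,443,000 / 116,470,000 = 16.781 g/kg

16.8 g/kg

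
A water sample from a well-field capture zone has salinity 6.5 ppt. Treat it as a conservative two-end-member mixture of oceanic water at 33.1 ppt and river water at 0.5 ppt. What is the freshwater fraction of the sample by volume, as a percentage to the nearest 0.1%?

81.6%

Let f be the freshwater fraction. Salt balance per unit volume:
f×0.5 + (1−f)×33.1 = 6.5
f = (33.1 − 6.5) / (33.1 − 0.5) = 26.6/32.6 = 0.816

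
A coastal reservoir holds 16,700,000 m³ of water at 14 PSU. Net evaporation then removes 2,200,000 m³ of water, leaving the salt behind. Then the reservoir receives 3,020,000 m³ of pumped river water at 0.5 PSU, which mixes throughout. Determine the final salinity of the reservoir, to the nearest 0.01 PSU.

After evaporation: salt = 16,700,000×14 = 233,800,000; volume = 16,700,000 − 2,200,000 = 14,500,000 m³
After mixing: salt = 233,800,000 + 3,020,000×0.5 = 235,310,000; volume = 14,500,000 + 3,020,000 = 17,520,000 m³
S = 235,310,000 / 17,520,000 = 13.4309 PSU

13.43 PSU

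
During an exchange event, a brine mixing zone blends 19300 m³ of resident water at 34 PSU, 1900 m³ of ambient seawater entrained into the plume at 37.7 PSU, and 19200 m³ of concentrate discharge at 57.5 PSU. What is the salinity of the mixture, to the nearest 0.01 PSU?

45.34 PSU

Weighted by volume,
salt = 19,300×34 + 1,900×37.7 + 19,200×57.5 = 656,200 + 71,630 + 1,104,000 = 1,831,830
volume = 19,300 + 1,900 + 19,200 = 40,400 m³
S = 1,831,830 / 40,400 = 45.3423 PSU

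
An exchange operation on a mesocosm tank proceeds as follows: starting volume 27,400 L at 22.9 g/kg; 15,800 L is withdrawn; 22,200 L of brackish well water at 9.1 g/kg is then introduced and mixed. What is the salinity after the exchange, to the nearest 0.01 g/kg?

Remaining after removal: 11,600 L at 22.9 g/kg (salt = 265,640)
After addition: salt = 265,640 + 22,200×9.1 = 467,660; volume = 33,800 L
S = 467,660 / 33,800 = 13.8361 g/kg

13.84 g/kg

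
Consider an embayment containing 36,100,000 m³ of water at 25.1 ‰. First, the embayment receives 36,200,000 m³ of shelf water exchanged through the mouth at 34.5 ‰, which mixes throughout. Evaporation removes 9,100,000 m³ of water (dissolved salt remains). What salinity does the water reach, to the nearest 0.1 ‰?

After mixing: salt = 36,100,000×25.1 + 36,200,000×34.5 = 2,155,010,000; volume = 72,300,000 m³
After evaporation: salt unchanged = 2,155,010,000; volume = 72,300,000 − 9,100,000 = 63,200,000 m³
S = 2,155,010,000 / 63,200,000 = 34.0983 ‰

34.1 ‰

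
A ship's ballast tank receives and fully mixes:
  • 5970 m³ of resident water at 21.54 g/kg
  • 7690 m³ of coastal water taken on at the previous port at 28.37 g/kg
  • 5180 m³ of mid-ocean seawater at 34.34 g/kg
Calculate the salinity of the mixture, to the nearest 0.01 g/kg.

Mass of salt is conserved:
salt = 5,970×21.54 + 7,690×28.37 + 5,180×34.34 = 128,593.8 + 218,165.3 + 177,881.2 = 524,640.3
volume = 5,970 + 7,690 + 5,180 = 18,840 m³
S = 524,640.3 / 18,840 = 27.8471 g/kg

27.85 g/kg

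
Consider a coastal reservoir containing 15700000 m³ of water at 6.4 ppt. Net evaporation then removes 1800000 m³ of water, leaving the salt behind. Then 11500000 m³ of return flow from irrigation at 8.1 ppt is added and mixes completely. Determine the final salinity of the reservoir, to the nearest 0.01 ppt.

After evaporation: salt = 15,700,000×6.4 = 100,480,000; volume = 15,700,000 − 1,800,000 = 13,900,000 m³
After mixing: salt = 100,480,000 + 11,500,000×8.1 = 193,630,000; volume = 13,900,000 + 11,500,000 = 25,400,000 m³
S = 193,630,000 / 25,400,000 = 7.6232 ppt

7.62 ppt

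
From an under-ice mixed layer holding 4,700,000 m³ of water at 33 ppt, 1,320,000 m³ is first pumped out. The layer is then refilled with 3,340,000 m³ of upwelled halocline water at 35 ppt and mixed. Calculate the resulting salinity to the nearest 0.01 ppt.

33.99 ppt

Remaining after removal: 3,380,000 m³ at 33 ppt (salt = 111,540,000)
After addition: salt = 111,540,000 + 3,340,000×35 = 228,440,000; volume = 6,720,000 m³
S = 228,440,000 / 6,720,000 = 33.994 ppt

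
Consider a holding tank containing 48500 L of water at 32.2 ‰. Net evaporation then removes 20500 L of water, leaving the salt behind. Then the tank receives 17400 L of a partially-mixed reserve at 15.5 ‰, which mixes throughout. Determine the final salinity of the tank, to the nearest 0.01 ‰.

After evaporation: salt = 48,500×32.2 = 1,561,700; volume = 48,500 − 20,500 = 28,000 L
After mixing: salt = 1,561,700 + 17,400×15.5 = 1,831,400; volume = 28,000 + 17,400 = 45,400 L
S = 1,831,400 / 45,400 = 40.3392 ‰

40.34 ‰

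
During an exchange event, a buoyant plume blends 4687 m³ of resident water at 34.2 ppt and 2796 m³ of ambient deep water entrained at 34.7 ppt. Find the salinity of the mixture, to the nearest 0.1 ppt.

By conservation of dissolved salt,
salt = 4,687×34.2 + 2,796×34.7 = 160,295.4 + 97,021.2 = 257,316.6
volume = 4,687 + 2,796 = 7,483 m³
S = 257,316.6 / 7,483 = 34.387 ppt

34.4 ppt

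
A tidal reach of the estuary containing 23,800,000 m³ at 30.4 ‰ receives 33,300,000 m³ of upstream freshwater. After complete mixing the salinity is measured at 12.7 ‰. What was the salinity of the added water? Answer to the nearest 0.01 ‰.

0.05 ‰

Salt balance: 23,800,000×30.4 + 33,300,000×S = 57,100,000×12.7
723,520,000 + 33,300,000·S = 725,170,000
S = (725,170,000 − 723,520,000) / 33,300,000 = 0.0495 ‰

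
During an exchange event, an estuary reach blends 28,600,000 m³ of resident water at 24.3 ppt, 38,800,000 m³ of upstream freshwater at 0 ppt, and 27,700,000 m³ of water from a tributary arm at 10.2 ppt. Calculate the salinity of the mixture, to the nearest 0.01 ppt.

10.28 ppt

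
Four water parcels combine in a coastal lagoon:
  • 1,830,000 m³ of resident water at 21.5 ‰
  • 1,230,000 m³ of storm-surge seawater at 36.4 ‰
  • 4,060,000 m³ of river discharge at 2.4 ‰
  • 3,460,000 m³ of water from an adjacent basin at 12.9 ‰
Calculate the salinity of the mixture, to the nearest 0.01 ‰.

13.09 ‰

Weighted by volume,
salt = 1,830,000×21.5 + 1,230,000×36.4 + 4,060,000×2.4 + 3,460,000×12.9 = 39,345,000 + 44,772,000 + 9,744,000 + 44,634,000 = 138,495,000
volume = 1,830,000 + 1,230,000 + 4,060,000 + 3,460,000 = 10,580,000 m³
S = 138,495,000 / 10,580,000 = 13.0903 ‰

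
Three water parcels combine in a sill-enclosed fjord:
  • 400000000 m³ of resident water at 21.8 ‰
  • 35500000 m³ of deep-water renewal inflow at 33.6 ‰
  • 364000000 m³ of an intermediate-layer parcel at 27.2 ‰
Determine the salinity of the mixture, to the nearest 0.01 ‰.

24.78 ‰

Mass of salt is conserved:
salt = 400,000,000×21.8 + 35,500,000×33.6 + 364,000,000×27.2 = 8,720,000,000 + 1,192,800,000 + 9,900,800,000 = 19,813,600,000
volume = 400,000,000 + 35,500,000 + 364,000,000 = 799,500,000 m³
S = 19,813,600,000 / 799,500,000 = 24.7825 ‰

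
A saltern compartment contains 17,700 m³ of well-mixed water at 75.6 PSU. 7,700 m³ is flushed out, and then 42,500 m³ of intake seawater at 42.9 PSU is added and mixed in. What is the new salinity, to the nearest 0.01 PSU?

49.13 PSU

Remaining after removal: 10,000 m³ at 75.6 PSU (salt = 756,000)
After addition: salt = 756,000 + 42,500×42.9 = 2,579,250; volume = 52,500 m³
S = 2,579,250 / 52,500 = 49.1286 PSU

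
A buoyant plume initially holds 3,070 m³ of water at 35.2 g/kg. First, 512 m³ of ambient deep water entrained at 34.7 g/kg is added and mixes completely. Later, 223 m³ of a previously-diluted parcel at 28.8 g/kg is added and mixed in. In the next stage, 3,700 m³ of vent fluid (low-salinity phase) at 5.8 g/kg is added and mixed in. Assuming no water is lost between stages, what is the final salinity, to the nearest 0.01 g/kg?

Total salt / total volume:
Initial salt = 3,070×35.2 = 108,064
After stage 1: salt = 108,064 + 512×34.7 = 125,830.4; volume = 3,582 m³; S = 35.129 g/kg
After stage 2: salt = 125,830.4 + 223×28.8 = 132,252.8; volume = 3,805 m³; S = 34.758 g/kg
After stage 3: salt = 132,252.8 + 3,700×5.8 = 153,712.8; volume = 7,505 m³
S = 153,712.8 / 7,505 = 20.4814 g/kg

20.48 g/kg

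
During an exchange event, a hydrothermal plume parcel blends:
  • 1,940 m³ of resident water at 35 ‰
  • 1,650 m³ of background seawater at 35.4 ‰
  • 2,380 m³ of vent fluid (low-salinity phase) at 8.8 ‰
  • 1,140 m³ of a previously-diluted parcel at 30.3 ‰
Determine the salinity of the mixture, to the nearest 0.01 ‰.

By conservation of dissolved salt,
salt = 1,940×35 + 1,650×35.4 + 2,380×8.8 + 1,140×30.3 = 67,900 + 58,410 + 20,944 + 34,542 = 181,796
volume = 1,940 + 1,650 + 2,380 + 1,140 = 7,110 m³
S = 181,796 / 7,110 = 25.5691 ‰

25.57 ‰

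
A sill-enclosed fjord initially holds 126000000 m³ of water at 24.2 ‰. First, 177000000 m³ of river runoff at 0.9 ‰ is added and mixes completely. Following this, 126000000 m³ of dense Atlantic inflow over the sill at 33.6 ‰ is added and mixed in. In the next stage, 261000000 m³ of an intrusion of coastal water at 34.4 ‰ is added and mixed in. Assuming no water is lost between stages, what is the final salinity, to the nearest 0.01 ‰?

23.80 ‰

Weighted by volume,
Initial salt = 126,000,000×24.2 = 3,049,200,000
After stage 1: salt = 3,049,200,000 + 177,000,000×0.9 = 3,208,500,000; volume = 303,000,000 m³; S = 10.589 ‰
After stage 2: salt = 3,208,500,000 + 126,000,000×33.6 = 7,442,100,000; volume = 429,000,000 m³; S = 17.348 ‰
After stage 3: salt = 7,442,100,000 + 261,000,000×34.4 = 16,420,500,000; volume = 690,000,000 m³
S = 16,420,500,000 / 690,000,000 = 23.7978 ‰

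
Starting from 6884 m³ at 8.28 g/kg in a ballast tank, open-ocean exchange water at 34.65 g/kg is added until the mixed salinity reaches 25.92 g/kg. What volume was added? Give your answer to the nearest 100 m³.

13900 m³

Salt balance: 6,884×8.28 + V×34.65 = (6,884+V)×25.92
56,999.52 + 34.65V = 178,433.28 + 25.92V
121,433.76 = 8.73V
V = 13,909.94 m³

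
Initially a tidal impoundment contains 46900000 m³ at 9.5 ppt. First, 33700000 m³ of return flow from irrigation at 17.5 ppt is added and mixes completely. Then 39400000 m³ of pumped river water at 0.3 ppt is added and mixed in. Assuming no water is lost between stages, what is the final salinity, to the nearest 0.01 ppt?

8.73 ppt

Mass of salt is conserved:
Initial salt = 46,900,000×9.5 = 445,550,000
After stage 1: salt = 445,550,000 + 33,700,000×17.5 = 1,035,300,000; volume = 80,600,000 m³; S = 12.845 ppt
After stage 2: salt = 1,035,300,000 + 39,400,000×0.3 = 1,047,120,000; volume = 120,000,000 m³
S = 1,047,120,000 / 120,000,000 = 8.726 ppt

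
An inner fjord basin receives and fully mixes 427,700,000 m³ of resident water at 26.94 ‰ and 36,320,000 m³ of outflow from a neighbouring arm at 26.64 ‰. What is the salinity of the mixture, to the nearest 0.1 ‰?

By conservation of dissolved salt,
salt = 427,700,000×26.94 + 36,320,000×26.64 = 11,522,238,000 + 967,564,800 = 12,489,802,800
volume = 427,700,000 + 36,320,000 = 464,020,000 m³
S = 12,489,802,800 / 464,020,000 = 26.917 ‰

26.9 ‰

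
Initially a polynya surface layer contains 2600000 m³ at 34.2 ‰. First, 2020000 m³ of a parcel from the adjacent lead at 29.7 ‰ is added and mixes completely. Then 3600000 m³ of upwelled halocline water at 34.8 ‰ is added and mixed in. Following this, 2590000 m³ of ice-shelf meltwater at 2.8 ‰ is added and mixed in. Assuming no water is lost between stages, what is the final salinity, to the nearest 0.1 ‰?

Total salt / total volume:
Initial salt = 2,600,000×34.2 = 88,920,000
After stage 1: salt = 88,920,000 + 2,020,000×29.7 = 148,914,000; volume = 4,620,000 m³; S = 32.232 ‰
After stage 2: salt = 148,914,000 + 3,600,000×34.8 = 274,194,000; volume = 8,220,000 m³; S = 33.357 ‰
After stage 3: salt = 274,194,000 + 2,590,000×2.8 = 281,446,000; volume = 10,810,000 m³
S = 281,446,000 / 10,810,000 = 26.0357 ‰

26.0 ‰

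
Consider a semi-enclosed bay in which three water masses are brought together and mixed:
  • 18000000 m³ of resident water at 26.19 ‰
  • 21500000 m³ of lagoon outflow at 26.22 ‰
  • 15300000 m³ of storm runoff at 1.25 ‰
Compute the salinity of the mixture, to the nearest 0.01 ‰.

19.24 ‰

Mass of salt is conserved:
salt = 18,000,000×26.19 + 21,500,000×26.22 + 15,300,000×1.25 = 471,420,000 + 563,730,000 + 19,125,000 = 1,054,275,000
volume = 18,000,000 + 21,500,000 + 15,300,000 = 54,800,000 m³
S = 1,054,275,000 / 54,800,000 = 19.2386 ‰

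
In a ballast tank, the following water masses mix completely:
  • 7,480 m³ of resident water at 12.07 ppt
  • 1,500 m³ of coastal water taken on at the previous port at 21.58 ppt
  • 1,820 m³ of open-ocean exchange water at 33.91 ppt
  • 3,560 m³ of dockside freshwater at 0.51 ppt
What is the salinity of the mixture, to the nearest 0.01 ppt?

Conserving salt mass:
salt = 7,480×12.07 + 1,500×21.58 + 1,820×33.91 + 3,560×0.51 = 90,283.6 + 32,370 + 61,716.2 + 1,815.6 = 186,185.4
volume = 7,480 + 1,500 + 1,820 + 3,560 = 14,360 m³
S = 186,185.4 / 14,360 = 12.9656 ppt

12.97 ppt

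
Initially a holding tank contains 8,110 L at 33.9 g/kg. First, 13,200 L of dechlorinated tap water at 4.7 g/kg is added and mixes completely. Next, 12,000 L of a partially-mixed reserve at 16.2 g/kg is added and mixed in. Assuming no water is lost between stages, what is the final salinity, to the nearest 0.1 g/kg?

By conservation of dissolved salt,
Initial salt = 8,110×33.9 = 274,929
After stage 1: salt = 274,929 + 13,200×4.7 = 336,969; volume = 21,310 L; S = 15.813 g/kg
After stage 2: salt = 336,969 + 12,000×16.2 = 531,369; volume = 33,310 L
S = 531,369 / 33,310 = 15.9522 g/kg

16.0 g/kg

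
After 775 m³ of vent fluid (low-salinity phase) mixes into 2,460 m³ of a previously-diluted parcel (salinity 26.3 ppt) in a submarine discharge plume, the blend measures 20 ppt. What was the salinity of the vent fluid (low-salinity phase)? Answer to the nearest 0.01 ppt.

0.00 ppt

Salt balance: 2,460×26.3 + 775×S = 3,235×20
64,698 + 775·S = 64,700
S = (64,700 − 64,698) / 775 = 0.0026 ppt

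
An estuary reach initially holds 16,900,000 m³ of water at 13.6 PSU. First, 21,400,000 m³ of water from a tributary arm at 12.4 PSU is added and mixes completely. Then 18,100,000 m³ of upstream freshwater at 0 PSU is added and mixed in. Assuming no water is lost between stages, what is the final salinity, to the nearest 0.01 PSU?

8.78 PSU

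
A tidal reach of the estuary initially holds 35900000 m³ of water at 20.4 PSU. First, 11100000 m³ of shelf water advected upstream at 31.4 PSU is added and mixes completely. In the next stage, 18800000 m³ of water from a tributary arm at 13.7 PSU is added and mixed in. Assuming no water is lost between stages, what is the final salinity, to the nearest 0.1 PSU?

20.3 PSU

Weighted by volume,
Initial salt = 35,900,000×20.4 = 732,360,000
After stage 1: salt = 732,360,000 + 11,100,000×31.4 = 1,080,900,000; volume = 47,000,000 m³; S = 22.998 PSU
After stage 2: salt = 1,080,900,000 + 18,800,000×13.7 = 1,338,460,000; volume = 65,800,000 m³
S = 1,338,460,000 / 65,800,000 = 20.3413 PSU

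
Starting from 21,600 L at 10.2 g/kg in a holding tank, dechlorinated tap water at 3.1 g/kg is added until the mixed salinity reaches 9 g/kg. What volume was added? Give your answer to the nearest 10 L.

Salt balance: 21,600×10.2 + V×3.1 = (21,600+V)×9
220,320 + 3.1V = 194,400 + 9V
25,920 = 5.9V
V = 4,393.22 L

4390 L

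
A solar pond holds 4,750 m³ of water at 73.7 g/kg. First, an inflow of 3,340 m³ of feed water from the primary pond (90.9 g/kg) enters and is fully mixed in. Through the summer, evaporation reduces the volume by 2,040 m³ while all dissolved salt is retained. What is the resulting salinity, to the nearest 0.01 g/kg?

108.05 g/kg

After mixing: salt = 4,750×73.7 + 3,340×90.9 = 653,681; volume = 8,090 m³
After evaporation: salt unchanged = 653,681; volume = 8,090 − 2,040 = 6,050 m³
S = 653,681 / 6,050 = 108.0464 g/kg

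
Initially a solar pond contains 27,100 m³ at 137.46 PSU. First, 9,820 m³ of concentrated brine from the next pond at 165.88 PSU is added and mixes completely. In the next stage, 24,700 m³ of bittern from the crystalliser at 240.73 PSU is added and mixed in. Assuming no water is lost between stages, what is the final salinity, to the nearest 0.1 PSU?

183.4 PSU

Total salt / total volume:
Initial salt = 27,100×137.46 = 3,725,166
After stage 1: salt = 3,725,166 + 9,820×165.88 = 5,354,107.6; volume = 36,920 m³; S = 145.019 PSU
After stage 2: salt = 5,354,107.6 + 24,700×240.73 = 11,300,138.6; volume = 61,620 m³
S = 11,300,138.6 / 61,620 = 183.3843 PSU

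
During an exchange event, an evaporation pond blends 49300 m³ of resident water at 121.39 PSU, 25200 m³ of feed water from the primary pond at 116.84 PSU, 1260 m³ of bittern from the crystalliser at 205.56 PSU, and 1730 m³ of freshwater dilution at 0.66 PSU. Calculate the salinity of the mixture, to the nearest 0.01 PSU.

118.58 PSU

Salt balance:
salt = 49,300×121.39 + 25,200×116.84 + 1,260×205.56 + 1,730×0.66 = 5,984,527 + 2,944,368 + 259,005.6 + 1,141.8 = 9,189,042.4
volume = 49,300 + 25,200 + 1,260 + 1,730 = 77,490 m³
S = 9,189,042.4 / 77,490 = 118.5836 PSU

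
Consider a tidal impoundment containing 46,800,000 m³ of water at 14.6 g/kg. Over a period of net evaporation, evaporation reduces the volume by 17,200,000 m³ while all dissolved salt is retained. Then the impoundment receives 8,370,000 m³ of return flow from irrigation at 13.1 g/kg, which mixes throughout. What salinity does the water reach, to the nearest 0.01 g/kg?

20.88 g/kg

After evaporation: salt = 46,800,000×14.6 = 683,280,000; volume = 46,800,000 − 17,200,000 = 29,600,000 m³
After mixing: salt = 683,280,000 + 8,370,000×13.1 = 792,927,000; volume = 29,600,000 + 8,370,000 = 37,970,000 m³
S = 792,927,000 / 37,970,000 = 20.883 g/kg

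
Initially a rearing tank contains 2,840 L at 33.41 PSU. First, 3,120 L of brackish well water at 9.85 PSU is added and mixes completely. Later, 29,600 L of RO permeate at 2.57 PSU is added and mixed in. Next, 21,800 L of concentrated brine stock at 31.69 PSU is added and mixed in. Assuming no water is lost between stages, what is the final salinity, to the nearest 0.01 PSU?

Weighted by volume,
Initial salt = 2,840×33.41 = 94,884.4
After stage 1: salt = 94,884.4 + 3,120×9.85 = 125,616.4; volume = 5,960 L; S = 21.077 PSU
After stage 2: salt = 125,616.4 + 29,600×2.57 = 201,688.4; volume = 35,560 L; S = 5.672 PSU
After stage 3: salt = 201,688.4 + 21,800×31.69 = 892,530.4; volume = 57,360 L
S = 892,530.4 / 57,360 = 15.5602 PSU

15.56 PSU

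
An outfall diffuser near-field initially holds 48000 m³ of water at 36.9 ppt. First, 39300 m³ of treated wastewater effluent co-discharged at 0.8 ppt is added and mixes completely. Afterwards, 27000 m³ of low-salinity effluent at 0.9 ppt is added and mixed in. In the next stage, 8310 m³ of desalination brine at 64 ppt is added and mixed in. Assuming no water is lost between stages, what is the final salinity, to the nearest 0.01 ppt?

Salt balance:
Initial salt = 48,000×36.9 = 1,771,200
After stage 1: salt = 1,771,200 + 39,300×0.8 = 1,802,640; volume = 87,300 m³; S = 20.649 ppt
After stage 2: salt = 1,802,640 + 27,000×0.9 = 1,826,940; volume = 114,300 m³; S = 15.984 ppt
After stage 3: salt = 1,826,940 + 8,310×64 = 2,358,780; volume = 122,610 m³
S = 2,358,780 / 122,610 = 19.2381 ppt

19.24 ppt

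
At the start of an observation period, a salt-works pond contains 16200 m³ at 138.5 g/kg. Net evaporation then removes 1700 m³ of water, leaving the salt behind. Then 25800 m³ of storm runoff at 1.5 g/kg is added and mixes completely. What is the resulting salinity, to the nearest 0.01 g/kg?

56.64 g/kg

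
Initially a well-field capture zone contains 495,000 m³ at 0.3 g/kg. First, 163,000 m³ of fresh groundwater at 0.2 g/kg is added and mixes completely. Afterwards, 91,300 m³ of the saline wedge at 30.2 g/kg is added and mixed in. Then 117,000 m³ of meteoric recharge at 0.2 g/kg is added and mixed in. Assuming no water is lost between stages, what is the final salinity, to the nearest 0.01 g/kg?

Weighted by volume,
Initial salt = 495,000×0.3 = 148,500
After stage 1: salt = 148,500 + 163,000×0.2 = 181,100; volume = 658,000 m³; S = 0.275 g/kg
After stage 2: salt = 181,100 + 91,300×30.2 = 2,938,360; volume = 749,300 m³; S = 3.921 g/kg
After stage 3: salt = 2,938,360 + 117,000×0.2 = 2,961,760; volume = 866,300 m³
S = 2,961,760 / 866,300 = 3.4189 g/kg

3.42 g/kg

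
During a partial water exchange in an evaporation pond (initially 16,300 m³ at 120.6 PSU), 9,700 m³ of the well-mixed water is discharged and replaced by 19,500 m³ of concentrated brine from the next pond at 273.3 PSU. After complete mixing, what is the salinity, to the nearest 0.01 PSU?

Remaining after removal: 6,600 m³ at 120.6 PSU (salt = 795,960)
After addition: salt = 795,960 + 19,500×273.3 = 6,125,310; volume = 26,100 m³
S = 6,125,310 / 26,100 = 234.6862 PSU

234.69 PSU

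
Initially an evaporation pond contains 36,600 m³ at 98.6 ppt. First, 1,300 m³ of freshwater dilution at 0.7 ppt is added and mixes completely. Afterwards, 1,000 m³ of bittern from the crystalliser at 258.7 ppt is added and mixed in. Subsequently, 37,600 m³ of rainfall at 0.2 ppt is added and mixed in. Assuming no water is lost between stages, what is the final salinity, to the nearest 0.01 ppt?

Total salt / total volume:
Initial salt = 36,600×98.6 = 3,608,760
After stage 1: salt = 3,608,760 + 1,300×0.7 = 3,609,670; volume = 37,900 m³; S = 95.242 ppt
After stage 2: salt = 3,609,670 + 1,000×258.7 = 3,868,370; volume = 38,900 m³; S = 99.444 ppt
After stage 3: salt = 3,868,370 + 37,600×0.2 = 3,875,890; volume = 76,500 m³
S = 3,875,890 / 76,500 = 50.6652 ppt

50.67 ppt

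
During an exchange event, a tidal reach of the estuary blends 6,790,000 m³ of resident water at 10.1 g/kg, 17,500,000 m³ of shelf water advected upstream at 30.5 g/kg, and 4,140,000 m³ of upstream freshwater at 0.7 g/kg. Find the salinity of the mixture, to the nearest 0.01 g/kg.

By conservation of dissolved salt,
salt = 6,790,000×10.1 + 17,500,000×30.5 + 4,140,000×0.7 = 68,579,000 + 533,750,000 + 2,898,000 = 605,227,000
volume = 6,790,000 + 17,500,000 + 4,140,000 = 28,430,000 m³
S = 605,227,000 / 28,430,000 = 21.2883 g/kg

21.29 g/kg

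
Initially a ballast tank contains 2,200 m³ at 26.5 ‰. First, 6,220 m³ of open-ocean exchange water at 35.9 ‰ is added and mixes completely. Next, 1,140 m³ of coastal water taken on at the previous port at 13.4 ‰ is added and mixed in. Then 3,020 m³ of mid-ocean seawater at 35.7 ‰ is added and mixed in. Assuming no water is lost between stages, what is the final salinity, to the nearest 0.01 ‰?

32.17 ‰

Total salt / total volume:
Initial salt = 2,200×26.5 = 58,300
After stage 1: salt = 58,300 + 6,220×35.9 = 281,598; volume = 8,420 m³; S = 33.444 ‰
After stage 2: salt = 281,598 + 1,140×13.4 = 296,874; volume = 9,560 m³; S = 31.054 ‰
After stage 3: salt = 296,874 + 3,020×35.7 = 404,688; volume = 12,580 m³
S = 404,688 / 12,580 = 32.1692 ‰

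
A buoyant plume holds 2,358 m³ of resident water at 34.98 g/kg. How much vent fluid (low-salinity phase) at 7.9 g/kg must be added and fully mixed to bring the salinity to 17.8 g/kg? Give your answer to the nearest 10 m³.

Salt balance: 2,358×34.98 + V×7.9 = (2,358+V)×17.8
82,482.84 + 7.9V = 41,972.4 + 17.8V
40,510.44 = 9.9V
V = 4,091.96 m³

4090 m³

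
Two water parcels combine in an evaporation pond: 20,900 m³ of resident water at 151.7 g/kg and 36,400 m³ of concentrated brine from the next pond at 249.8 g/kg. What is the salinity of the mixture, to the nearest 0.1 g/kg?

214.0 g/kg

Total salt / total volume:
salt = 20,900×151.7 + 36,400×249.8 = 3,170,530 + 9,092,720 = 12,263,250
volume = 20,900 + 36,400 = 57,300 m³
S = 12,263,250 / 57,300 = 214.018 g/kg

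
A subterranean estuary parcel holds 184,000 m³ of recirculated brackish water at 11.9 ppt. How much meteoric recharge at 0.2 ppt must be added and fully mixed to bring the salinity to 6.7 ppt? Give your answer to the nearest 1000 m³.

147000 m³

Salt balance: 184,000×11.9 + V×0.2 = (184,000+V)×6.7
2,189,600 + 0.2V = 1,232,800 + 6.7V
956,800 = 6.5V
V = 147,200 m³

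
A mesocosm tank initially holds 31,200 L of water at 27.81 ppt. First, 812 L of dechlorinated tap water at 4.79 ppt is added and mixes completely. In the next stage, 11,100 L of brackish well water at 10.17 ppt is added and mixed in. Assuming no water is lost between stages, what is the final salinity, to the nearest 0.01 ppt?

Salt balance:
Initial salt = 31,200×27.81 = 867,672
After stage 1: salt = 867,672 + 812×4.79 = 871,561.48; volume = 32,012 L; S = 27.226 ppt
After stage 2: salt = 871,561.48 + 11,100×10.17 = 984,448.48; volume = 43,112 L
S = 984,448.48 / 43,112 = 22.8347 ppt

22.83 ppt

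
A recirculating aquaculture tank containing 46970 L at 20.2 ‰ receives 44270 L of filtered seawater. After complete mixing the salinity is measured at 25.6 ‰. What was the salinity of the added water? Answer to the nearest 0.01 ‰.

31.33 ‰

Salt balance: 46,970×20.2 + 44,270×S = 91,240×25.6
948,794 + 44,270·S = 2,335,744
S = (2,335,744 − 948,794) / 44,270 = 31.3293 ‰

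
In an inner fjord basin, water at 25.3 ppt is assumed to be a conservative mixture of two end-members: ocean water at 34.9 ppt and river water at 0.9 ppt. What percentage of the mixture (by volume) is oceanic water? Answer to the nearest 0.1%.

Let g be the oceanic fraction. Salt balance per unit volume:
g×34.9 + (1−g)×0.9 = 25.3
g = (25.3 − 0.9) / (34.9 − 0.9) = 24.4/34 = 0.7176

71.8%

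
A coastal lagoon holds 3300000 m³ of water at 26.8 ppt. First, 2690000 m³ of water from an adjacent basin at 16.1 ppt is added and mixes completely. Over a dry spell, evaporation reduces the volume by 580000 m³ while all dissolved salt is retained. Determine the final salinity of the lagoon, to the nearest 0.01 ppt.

After mixing: salt = 3,300,000×26.8 + 2,690,000×16.1 = 131,749,000; volume = 5,990,000 m³
After evaporation: salt unchanged = 131,749,000; volume = 5,990,000 − 580,000 = 5,410,000 m³
S = 131,749,000 / 5,410,000 = 24.3529 ppt

24.35 ppt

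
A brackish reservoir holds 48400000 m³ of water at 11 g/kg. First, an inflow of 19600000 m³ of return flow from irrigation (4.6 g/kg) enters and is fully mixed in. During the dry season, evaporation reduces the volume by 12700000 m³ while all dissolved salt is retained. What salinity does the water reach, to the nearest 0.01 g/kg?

11.26 g/kg

After mixing: salt = 48,400,000×11 + 19,600,000×4.6 = 622,560,000; volume = 68,000,000 m³
After evaporation: salt unchanged = 622,560,000; volume = 68,000,000 − 12,700,000 = 55,300,000 m³
S = 622,560,000 / 55,300,000 = 11.2579 g/kg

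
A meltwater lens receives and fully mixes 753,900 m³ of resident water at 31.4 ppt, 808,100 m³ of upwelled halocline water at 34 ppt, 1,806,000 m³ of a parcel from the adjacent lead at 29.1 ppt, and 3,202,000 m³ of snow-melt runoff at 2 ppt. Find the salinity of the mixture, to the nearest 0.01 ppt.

16.76 ppt

Mass of salt is conserved:
salt = 753,900×31.4 + 808,100×34 + 1,806,000×29.1 + 3,202,000×2 = 23,672,460 + 27,475,400 + 52,554,600 + 6,404,000 = 110,106,460
volume = 753,900 + 808,100 + 1,806,000 + 3,202,000 = 6,570,000 m³
S = 110,106,460 / 6,570,000 = 16.759 ppt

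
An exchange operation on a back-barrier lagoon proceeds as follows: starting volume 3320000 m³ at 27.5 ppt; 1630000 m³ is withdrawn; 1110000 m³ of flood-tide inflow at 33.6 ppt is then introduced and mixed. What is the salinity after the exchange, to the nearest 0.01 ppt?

Remaining after removal: 1,690,000 m³ at 27.5 ppt (salt = 46,475,000)
After addition: salt = 46,475,000 + 1,110,000×33.6 = 83,771,000; volume = 2,800,000 m³
S = 83,771,000 / 2,800,000 = 29.9182 ppt

29.92 ppt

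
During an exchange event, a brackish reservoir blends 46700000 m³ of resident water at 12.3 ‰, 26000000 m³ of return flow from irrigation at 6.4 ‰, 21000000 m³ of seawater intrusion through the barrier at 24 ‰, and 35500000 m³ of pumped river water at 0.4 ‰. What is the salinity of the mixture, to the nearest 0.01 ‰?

Salt balance:
salt = 46,700,000×12.3 + 26,000,000×6.4 + 21,000,000×24 + 35,500,000×0.4 = 574,410,000 + 166,400,000 + 504,000,000 + 14,200,000 = 1,259,010,000
volume = 46,700,000 + 26,000,000 + 21,000,000 + 35,500,000 = 129,200,000 m³
S = 1,259,010,000 / 129,200,000 = 9.7447 ‰

9.74 ‰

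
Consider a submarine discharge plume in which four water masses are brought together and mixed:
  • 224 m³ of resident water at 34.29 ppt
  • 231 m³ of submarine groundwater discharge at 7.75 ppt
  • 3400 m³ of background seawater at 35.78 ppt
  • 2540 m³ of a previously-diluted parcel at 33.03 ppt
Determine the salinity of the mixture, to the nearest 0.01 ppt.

Conserving salt mass:
salt = 224×34.29 + 231×7.75 + 3,400×35.78 + 2,540×33.03 = 7,680.96 + 1,790.25 + 121,652 + 83,896.2 = 215,019.41
volume = 224 + 231 + 3,400 + 2,540 = 6,395 m³
S = 215,019.41 / 6,395 = 33.6231 ppt

33.62 ppt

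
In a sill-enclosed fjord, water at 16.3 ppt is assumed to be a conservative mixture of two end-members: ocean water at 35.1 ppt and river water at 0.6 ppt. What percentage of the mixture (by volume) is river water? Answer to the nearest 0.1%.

Let f be the freshwater fraction. Salt balance per unit volume:
f×0.6 + (1−f)×35.1 = 16.3
f = (35.1 − 16.3) / (35.1 − 0.6) = 18.8/34.5 = 0.5449

54.5%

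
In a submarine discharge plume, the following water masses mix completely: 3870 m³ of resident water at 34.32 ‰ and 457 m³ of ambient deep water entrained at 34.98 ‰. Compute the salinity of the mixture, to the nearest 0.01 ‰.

By conservation of dissolved salt,
salt = 3,870×34.32 + 457×34.98 = 132,818.4 + 15,985.86 = 148,804.26
volume = 3,870 + 457 = 4,327 m³
S = 148,804.26 / 4,327 = 34.3897 ‰

34.39 ‰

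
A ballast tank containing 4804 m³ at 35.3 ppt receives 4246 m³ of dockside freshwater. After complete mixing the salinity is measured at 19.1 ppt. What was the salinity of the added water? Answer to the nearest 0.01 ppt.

Salt balance: 4,804×35.3 + 4,246×S = 9,050×19.1
169,581.2 + 4,246·S = 172,855
S = (172,855 − 169,581.2) / 4,246 = 0.771 ppt

0.77 ppt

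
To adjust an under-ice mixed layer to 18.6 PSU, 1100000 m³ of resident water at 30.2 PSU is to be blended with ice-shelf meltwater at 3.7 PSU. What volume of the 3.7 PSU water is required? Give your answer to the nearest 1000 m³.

856000 m³

Salt balance: 1,100,000×30.2 + V×3.7 = (1,100,000+V)×18.6
33,220,000 + 3.7V = 20,460,000 + 18.6V
12,760,000 = 14.9V
V = 856,375.84 m³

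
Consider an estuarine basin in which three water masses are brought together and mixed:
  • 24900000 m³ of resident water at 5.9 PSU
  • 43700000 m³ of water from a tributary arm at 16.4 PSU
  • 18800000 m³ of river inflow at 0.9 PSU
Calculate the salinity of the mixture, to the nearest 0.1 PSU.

Mass of salt is conserved:
salt = 24,900,000×5.9 + 43,700,000×16.4 + 18,800,000×0.9 = 146,910,000 + 716,680,000 + 16,920,000 = 880,510,000
volume = 24,900,000 + 43,700,000 + 18,800,000 = 87,400,000 m³
S = 880,510,000 / 87,400,000 = 10.074 PSU

10.1 PSU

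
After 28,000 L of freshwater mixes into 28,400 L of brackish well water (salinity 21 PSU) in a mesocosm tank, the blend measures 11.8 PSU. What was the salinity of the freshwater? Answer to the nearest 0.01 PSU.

2.47 PSU

Salt balance: 28,400×21 + 28,000×S = 56,400×11.8
596,400 + 28,000·S = 665,520
S = (665,520 − 596,400) / 28,000 = 2.4686 PSU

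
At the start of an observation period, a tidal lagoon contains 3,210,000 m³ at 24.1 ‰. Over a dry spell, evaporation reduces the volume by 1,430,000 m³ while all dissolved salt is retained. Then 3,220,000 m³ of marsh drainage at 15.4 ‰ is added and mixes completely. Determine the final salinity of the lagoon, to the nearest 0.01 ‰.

After evaporation: salt = 3,210,000×24.1 = 77,361,000; volume = 3,210,000 − 1,430,000 = 1,780,000 m³
After mixing: salt = 77,361,000 + 3,220,000×15.4 = 126,949,000; volume = 1,780,000 + 3,220,000 = 5,000,000 m³
S = 126,949,000 / 5,000,000 = 25.3898 ‰

25.39 ‰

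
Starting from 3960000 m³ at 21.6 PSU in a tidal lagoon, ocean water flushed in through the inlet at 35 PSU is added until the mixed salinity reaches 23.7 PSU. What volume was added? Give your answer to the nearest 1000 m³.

Salt balance: 3,960,000×21.6 + V×35 = (3,960,000+V)×23.7
85,536,000 + 35V = 93,852,000 + 23.7V
8,316,000 = 11.3V
V = 735,929.2 m³

736000 m³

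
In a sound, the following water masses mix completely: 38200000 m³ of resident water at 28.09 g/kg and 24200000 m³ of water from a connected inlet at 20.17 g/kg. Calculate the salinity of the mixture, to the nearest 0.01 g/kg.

25.02 g/kg

Mass of salt is conserved:
salt = 38,200,000×28.09 + 24,200,000×20.17 = 1,073,038,000 + 488,114,000 = 1,561,152,000
volume = 38,200,000 + 24,200,000 = 62,400,000 m³
S = 1,561,152,000 / 62,400,000 = 25.0185 g/kg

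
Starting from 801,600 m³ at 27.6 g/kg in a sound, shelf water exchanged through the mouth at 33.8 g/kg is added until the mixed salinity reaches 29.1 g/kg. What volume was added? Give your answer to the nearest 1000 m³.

256000 m³

Salt balance: 801,600×27.6 + V×33.8 = (801,600+V)×29.1
22,124,160 + 33.8V = 23,326,560 + 29.1V
1,202,400 = 4.7V
V = 255,829.79 m³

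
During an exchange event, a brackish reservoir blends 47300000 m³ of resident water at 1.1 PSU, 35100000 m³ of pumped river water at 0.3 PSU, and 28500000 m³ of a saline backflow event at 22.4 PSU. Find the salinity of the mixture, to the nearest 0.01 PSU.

Salt balance:
salt = 47,300,000×1.1 + 35,100,000×0.3 + 28,500,000×22.4 = 52,030,000 + 10,530,000 + 638,400,000 = 700,960,000
volume = 47,300,000 + 35,100,000 + 28,500,000 = 110,900,000 m³
S = 700,960,000 / 110,900,000 = 6.3206 PSU

6.32 PSU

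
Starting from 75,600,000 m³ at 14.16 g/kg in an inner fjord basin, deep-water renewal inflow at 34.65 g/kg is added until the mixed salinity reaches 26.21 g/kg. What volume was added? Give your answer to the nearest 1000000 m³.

108000000 m³

Salt balance: 75,600,000×14.16 + V×34.65 = (75,600,000+V)×26.21
1,070,496,000 + 34.65V = 1,981,476,000 + 26.21V
910,980,000 = 8.44V
V = 107,936,018.96 m³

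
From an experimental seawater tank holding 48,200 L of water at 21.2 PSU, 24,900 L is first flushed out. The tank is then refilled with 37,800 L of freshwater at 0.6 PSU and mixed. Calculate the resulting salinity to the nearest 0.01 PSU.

8.46 PSU

Remaining after removal: 23,300 L at 21.2 PSU (salt = 493,960)
After addition: salt = 493,960 + 37,800×0.6 = 516,640; volume = 61,100 L
S = 516,640 / 61,100 = 8.4556 PSU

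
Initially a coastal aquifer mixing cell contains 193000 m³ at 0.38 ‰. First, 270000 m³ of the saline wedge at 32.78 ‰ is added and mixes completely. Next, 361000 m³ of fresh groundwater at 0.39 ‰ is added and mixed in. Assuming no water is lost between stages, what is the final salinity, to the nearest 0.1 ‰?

Weighted by volume,
Initial salt = 193,000×0.38 = 73,340
After stage 1: salt = 73,340 + 270,000×32.78 = 8,923,940; volume = 463,000 m³; S = 19.274 ‰
After stage 2: salt = 8,923,940 + 361,000×0.39 = 9,064,730; volume = 824,000 m³
S = 9,064,730 / 824,000 = 11.0009 ‰

11.0 ‰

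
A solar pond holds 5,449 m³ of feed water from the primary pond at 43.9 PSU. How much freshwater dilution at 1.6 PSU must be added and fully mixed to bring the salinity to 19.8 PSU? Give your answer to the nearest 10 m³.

Salt balance: 5,449×43.9 + V×1.6 = (5,449+V)×19.8
239,211.1 + 1.6V = 107,890.2 + 19.8V
131,320.9 = 18.2V
V = 7,215.43 m³

7220 m³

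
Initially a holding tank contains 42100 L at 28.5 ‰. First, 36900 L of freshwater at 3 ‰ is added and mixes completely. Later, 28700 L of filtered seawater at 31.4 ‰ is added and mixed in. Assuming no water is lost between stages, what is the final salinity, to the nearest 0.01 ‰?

By conservation of dissolved salt,
Initial salt = 42,100×28.5 = 1,199,850
After stage 1: salt = 1,199,850 + 36,900×3 = 1,310,550; volume = 79,000 L; S = 16.589 ‰
After stage 2: salt = 1,310,550 + 28,700×31.4 = 2,211,730; volume = 107,700 L
S = 2,211,730 / 107,700 = 20.536 ‰

20.54 ‰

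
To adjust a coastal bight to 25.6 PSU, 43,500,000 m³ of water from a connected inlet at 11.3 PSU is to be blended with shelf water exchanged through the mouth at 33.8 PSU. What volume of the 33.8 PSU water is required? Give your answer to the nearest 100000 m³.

75900000 m³

Salt balance: 43,500,000×11.3 + V×33.8 = (43,500,000+V)×25.6
491,550,000 + 33.8V = 1,113,600,000 + 25.6V
622,050,000 = 8.2V
V = 75,859,756.1 m³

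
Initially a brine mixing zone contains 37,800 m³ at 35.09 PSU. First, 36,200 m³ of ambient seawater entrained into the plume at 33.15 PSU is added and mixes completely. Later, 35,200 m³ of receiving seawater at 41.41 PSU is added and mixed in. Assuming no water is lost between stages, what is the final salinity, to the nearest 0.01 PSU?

Salt balance:
Initial salt = 37,800×35.09 = 1,326,402
After stage 1: salt = 1,326,402 + 36,200×33.15 = 2,526,432; volume = 74,000 m³; S = 34.141 PSU
After stage 2: salt = 2,526,432 + 35,200×41.41 = 3,984,064; volume = 109,200 m³
S = 3,984,064 / 109,200 = 36.4841 PSU

36.48 PSU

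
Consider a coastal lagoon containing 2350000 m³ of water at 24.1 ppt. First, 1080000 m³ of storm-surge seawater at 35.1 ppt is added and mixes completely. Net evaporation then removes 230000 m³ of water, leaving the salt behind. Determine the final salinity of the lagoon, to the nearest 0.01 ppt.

After mixing: salt = 2,350,000×24.1 + 1,080,000×35.1 = 94,543,000; volume = 3,430,000 m³
After evaporation: salt unchanged = 94,543,000; volume = 3,430,000 − 230,000 = 3,200,000 m³
S = 94,543,000 / 3,200,000 = 29.5447 ppt

29.54 ppt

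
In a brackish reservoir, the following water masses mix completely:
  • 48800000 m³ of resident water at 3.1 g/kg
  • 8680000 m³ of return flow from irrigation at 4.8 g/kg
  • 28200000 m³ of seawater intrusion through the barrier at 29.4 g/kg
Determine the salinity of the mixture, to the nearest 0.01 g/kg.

Salt balance:
salt = 48,800,000×3.1 + 8,680,000×4.8 + 28,200,000×29.4 = 151,280,000 + 41,664,000 + 829,080,000 = 1,022,024,000
volume = 48,800,000 + 8,680,000 + 28,200,000 = 85,680,000 m³
S = 1,022,024,000 / 85,680,000 = 11.9284 g/kg

11.93 g/kg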